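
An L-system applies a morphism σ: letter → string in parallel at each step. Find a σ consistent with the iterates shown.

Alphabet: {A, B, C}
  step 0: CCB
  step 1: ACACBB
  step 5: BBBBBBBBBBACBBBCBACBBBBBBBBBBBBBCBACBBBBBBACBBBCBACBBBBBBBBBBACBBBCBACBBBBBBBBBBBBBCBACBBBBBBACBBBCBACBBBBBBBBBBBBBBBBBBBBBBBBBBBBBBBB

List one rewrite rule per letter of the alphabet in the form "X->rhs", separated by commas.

  step 0 ⇒ step 1: CCB ⇒ AC·AC·BB
    B ↦ BB
    C ↦ AC
    A ↦ BCB  (constrained at step 1)

A->BCB, B->BB, C->AC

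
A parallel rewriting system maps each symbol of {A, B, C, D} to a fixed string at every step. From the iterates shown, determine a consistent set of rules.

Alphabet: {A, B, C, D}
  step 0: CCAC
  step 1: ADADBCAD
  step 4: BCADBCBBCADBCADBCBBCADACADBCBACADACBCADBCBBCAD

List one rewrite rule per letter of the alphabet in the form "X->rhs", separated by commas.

A->BC, B->AC, C->AD, D->B

  step 0 ⇒ step 1: CCAC ⇒ AD·AD·BC·AD
    A ↦ BC
    C ↦ AD
    B ↦ AC  (constrained at step 1)
    D ↦ B  (constrained at step 1)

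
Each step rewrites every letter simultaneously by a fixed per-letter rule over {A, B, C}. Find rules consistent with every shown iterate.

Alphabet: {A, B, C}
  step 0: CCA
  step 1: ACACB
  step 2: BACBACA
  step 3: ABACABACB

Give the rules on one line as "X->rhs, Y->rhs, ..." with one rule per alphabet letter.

A->B, B->A, C->AC

  step 2 ⇒ step 3: BACBACA ⇒ A·B·AC·A·B·AC·B
    A ↦ B
    B ↦ A
    C ↦ AC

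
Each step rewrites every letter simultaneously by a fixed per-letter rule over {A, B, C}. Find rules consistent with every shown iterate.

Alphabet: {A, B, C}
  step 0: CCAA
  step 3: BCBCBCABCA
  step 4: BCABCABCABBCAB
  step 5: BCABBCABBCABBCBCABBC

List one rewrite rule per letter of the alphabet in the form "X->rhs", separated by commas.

  step 4 ⇒ step 5: BCABCABCABBCAB ⇒ BC·A·B·BC·A·B·BC·A·B·BC·BC·A·B·BC
    A ↦ B
    B ↦ BC
    C ↦ A

A->B, B->BC, C->A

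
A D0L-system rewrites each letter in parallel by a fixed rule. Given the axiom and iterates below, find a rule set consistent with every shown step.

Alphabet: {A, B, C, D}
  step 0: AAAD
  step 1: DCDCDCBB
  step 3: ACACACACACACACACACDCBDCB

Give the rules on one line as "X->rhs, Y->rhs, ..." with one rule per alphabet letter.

A->DC, B->AC, C->B, D->BB

  step 0 ⇒ step 1: AAAD ⇒ DC·DC·DC·BB
    A ↦ DC
    D ↦ BB
    B ↦ AC  (constrained at step 1)
    C ↦ B  (constrained at step 1)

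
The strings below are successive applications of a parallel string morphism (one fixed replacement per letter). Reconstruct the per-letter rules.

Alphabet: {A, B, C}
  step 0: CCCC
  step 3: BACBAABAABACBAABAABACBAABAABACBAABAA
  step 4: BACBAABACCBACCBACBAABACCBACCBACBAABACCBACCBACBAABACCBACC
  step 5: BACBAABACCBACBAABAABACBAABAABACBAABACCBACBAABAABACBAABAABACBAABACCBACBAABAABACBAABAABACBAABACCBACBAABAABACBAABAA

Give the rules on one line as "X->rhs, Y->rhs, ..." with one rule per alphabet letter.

  step 4 ⇒ step 5: BACBAABACCBACCBACBAABACCBACCBACBAABACCBACCBACBAABACCBACC ⇒ BA·C·BAA·BA·C·C·BA·C·BAA·BAA·BA·C·BAA·BAA·BA·C·BAA·BA·C·C·BA·C·BAA·BAA·BA·C·BAA·BAA·BA·C·BAA·BA·C·C·BA·C·BAA·BAA·BA·C·BAA·BAA·BA·C·BAA·BA·C·C·BA·C·BAA·BAA·BA·C·BAA·BAA
    A ↦ C
    B ↦ BA
    C ↦ BAA

A->C, B->BA, C->BAA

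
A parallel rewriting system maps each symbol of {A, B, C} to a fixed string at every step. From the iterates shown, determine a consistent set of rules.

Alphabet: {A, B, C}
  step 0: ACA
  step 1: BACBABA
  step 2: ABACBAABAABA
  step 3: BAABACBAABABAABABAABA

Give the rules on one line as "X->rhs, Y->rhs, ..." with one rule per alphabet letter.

A->BA, B->A, C->CBA

  step 2 ⇒ step 3: ABACBAABAABA ⇒ BA·A·BA·CBA·A·BA·BA·A·BA·BA·A·BA
    A ↦ BA
    B ↦ A
    C ↦ CBA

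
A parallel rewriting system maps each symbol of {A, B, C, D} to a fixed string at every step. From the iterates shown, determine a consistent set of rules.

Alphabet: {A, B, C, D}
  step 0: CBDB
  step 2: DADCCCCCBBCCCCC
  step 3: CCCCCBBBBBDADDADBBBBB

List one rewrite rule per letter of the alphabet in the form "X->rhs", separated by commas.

  step 2 ⇒ step 3: DADCCCCCBBCCCCC ⇒ CC·C·CC·B·B·B·B·B·DAD·DAD·B·B·B·B·B
    A ↦ C
    B ↦ DAD
    C ↦ B
    D ↦ CC

A->C, B->DAD, C->B, D->CC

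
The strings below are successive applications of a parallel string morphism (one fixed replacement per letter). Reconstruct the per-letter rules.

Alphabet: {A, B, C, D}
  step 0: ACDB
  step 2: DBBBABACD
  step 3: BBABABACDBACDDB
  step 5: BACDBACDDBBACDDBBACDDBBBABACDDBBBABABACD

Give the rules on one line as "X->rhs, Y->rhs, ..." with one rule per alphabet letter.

  step 2 ⇒ step 3: DBBBABACD ⇒ B·BA·BA·BA·CD·BA·CD·D·B
    A ↦ CD
    B ↦ BA
    C ↦ D
    D ↦ B

A->CD, B->BA, C->D, D->B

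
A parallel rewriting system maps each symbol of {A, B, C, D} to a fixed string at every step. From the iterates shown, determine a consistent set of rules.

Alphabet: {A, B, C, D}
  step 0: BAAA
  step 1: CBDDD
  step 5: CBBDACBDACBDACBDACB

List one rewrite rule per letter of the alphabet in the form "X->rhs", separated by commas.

  step 0 ⇒ step 1: BAAA ⇒ CB·D·D·D
    A ↦ D
    B ↦ CB
    C ↦ A  (constrained at step 1)
    D ↦ B  (constrained at step 1)

A->D, B->CB, C->A, D->B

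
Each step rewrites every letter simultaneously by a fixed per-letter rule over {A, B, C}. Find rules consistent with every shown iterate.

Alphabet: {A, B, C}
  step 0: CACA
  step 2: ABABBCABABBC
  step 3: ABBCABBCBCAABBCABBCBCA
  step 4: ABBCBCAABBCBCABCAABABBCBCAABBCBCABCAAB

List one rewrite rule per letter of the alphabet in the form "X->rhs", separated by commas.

A->AB, B->BC, C->A

  step 3 ⇒ step 4: ABBCABBCBCAABBCABBCBCA ⇒ AB·BC·BC·A·AB·BC·BC·A·BC·A·AB·AB·BC·BC·A·AB·BC·BC·A·BC·A·AB
    A ↦ AB
    B ↦ BC
    C ↦ A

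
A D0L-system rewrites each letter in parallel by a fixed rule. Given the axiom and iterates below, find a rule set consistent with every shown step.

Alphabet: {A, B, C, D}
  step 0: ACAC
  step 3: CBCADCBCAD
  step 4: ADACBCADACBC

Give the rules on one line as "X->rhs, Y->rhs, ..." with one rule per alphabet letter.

  step 3 ⇒ step 4: CBCADCBCAD ⇒ A·D·A·CB·C·A·D·A·CB·C
    A ↦ CB
    B ↦ D
    C ↦ A
    D ↦ C

A->CB, B->D, C->A, D->C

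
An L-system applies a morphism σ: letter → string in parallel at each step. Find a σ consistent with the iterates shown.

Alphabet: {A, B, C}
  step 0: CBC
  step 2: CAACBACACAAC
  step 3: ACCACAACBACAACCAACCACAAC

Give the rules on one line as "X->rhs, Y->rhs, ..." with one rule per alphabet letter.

A->CA, B->BA, C->AC

  step 2 ⇒ step 3: CAACBACACAAC ⇒ AC·CA·CA·AC·BA·CA·AC·CA·AC·CA·CA·AC
    A ↦ CA
    B ↦ BA
    C ↦ AC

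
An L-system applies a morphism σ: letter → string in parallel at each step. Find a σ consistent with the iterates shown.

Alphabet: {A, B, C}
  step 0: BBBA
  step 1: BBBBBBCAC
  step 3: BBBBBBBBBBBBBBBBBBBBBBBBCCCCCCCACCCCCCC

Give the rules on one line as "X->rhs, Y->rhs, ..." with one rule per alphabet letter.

A->CAC, B->BB, C->CC

  step 0 ⇒ step 1: BBBA ⇒ BB·BB·BB·CAC
    A ↦ CAC
    B ↦ BB
    C ↦ CC  (constrained at step 1)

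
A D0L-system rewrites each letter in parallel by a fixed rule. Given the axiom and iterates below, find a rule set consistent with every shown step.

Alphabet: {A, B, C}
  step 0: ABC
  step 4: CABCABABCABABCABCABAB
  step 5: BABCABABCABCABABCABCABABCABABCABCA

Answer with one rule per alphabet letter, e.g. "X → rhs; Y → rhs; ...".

A->B, B->CA, C->BA

  step 4 ⇒ step 5: CABCABABCABABCABCABAB ⇒ BA·B·CA·BA·B·CA·B·CA·BA·B·CA·B·CA·BA·B·CA·BA·B·CA·B·CA
    A ↦ B
    B ↦ CA
    C ↦ BA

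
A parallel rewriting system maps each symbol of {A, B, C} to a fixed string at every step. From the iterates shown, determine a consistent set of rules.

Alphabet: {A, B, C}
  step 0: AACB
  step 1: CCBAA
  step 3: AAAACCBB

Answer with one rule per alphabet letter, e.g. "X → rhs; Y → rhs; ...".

A->C, B->AA, C->B

  step 0 ⇒ step 1: AACB ⇒ C·C·B·AA
    A ↦ C
    B ↦ AA
    C ↦ B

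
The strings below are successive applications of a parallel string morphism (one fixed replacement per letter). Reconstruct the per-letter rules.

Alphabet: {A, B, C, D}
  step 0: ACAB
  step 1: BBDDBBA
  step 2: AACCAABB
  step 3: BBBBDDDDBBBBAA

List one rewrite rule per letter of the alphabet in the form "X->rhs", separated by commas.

A->BB, B->A, C->DD, D->C

  step 2 ⇒ step 3: AACCAABB ⇒ BB·BB·DD·DD·BB·BB·A·A
    A ↦ BB
    B ↦ A
    C ↦ DD
  step 1 ⇒ step 2: BBDDBBA ⇒ A·A·C·C·A·A·BB
    D ↦ C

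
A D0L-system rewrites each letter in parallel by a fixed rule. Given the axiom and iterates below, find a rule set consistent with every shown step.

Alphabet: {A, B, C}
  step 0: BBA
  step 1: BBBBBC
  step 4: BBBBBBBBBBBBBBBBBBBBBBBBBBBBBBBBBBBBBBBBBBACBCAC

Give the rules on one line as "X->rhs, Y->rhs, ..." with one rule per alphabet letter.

  step 0 ⇒ step 1: BBA ⇒ BB·BB·BC
    A ↦ BC
    B ↦ BB
    C ↦ AC  (constrained at step 1)

A->BC, B->BB, C->AC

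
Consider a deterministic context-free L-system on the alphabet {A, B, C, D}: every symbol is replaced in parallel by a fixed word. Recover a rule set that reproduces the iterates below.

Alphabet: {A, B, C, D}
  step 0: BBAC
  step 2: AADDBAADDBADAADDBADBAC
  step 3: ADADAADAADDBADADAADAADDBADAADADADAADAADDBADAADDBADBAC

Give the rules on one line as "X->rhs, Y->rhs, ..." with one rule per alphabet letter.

A->AD, B->DB, C->BAC, D->AAD

  step 2 ⇒ step 3: AADDBAADDBADAADDBADBAC ⇒ AD·AD·AAD·AAD·DB·AD·AD·AAD·AAD·DB·AD·AAD·AD·AD·AAD·AAD·DB·AD·AAD·DB·AD·BAC
    A ↦ AD
    B ↦ DB
    C ↦ BAC
    D ↦ AAD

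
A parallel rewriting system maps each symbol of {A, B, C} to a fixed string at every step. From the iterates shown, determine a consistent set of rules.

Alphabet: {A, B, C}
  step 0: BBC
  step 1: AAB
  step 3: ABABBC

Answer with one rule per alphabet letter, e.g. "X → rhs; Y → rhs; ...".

A->BC, B->A, C->B

  step 0 ⇒ step 1: BBC ⇒ A·A·B
    B ↦ A
    C ↦ B
    A ↦ BC  (constrained at step 1)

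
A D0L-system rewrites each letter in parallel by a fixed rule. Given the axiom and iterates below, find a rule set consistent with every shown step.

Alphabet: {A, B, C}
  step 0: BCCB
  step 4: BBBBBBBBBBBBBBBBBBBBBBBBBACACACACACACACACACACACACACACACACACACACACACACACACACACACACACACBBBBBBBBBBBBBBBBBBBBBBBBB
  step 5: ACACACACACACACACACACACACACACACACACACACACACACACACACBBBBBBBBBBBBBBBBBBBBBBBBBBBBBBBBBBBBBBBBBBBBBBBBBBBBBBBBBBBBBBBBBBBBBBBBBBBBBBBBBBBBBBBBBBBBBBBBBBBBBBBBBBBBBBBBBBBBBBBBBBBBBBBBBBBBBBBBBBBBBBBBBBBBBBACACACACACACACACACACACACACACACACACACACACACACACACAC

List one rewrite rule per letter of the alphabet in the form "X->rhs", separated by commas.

A->BB, B->AC, C->BBB

  step 4 ⇒ step 5: BBBBBBBBBBBBBBBBBBBBBBBBBACACACACACACACACACACACACACACACACACACACACACACACACACACACACACACBBBBBBBBBBBBBBBBBBBBBBBBB ⇒ AC·AC·AC·AC·AC·AC·AC·AC·AC·AC·AC·AC·AC·AC·AC·AC·AC·AC·AC·AC·AC·AC·AC·AC·AC·BB·BBB·BB·BBB·BB·BBB·BB·BBB·BB·BBB·BB·BBB·BB·BBB·BB·BBB·BB·BBB·BB·BBB·BB·BBB·BB·BBB·BB·BBB·BB·BBB·BB·BBB·BB·BBB·BB·BBB·BB·BBB·BB·BBB·BB·BBB·BB·BBB·BB·BBB·BB·BBB·BB·BBB·BB·BBB·BB·BBB·BB·BBB·BB·BBB·BB·BBB·BB·BBB·AC·AC·AC·AC·AC·AC·AC·AC·AC·AC·AC·AC·AC·AC·AC·AC·AC·AC·AC·AC·AC·AC·AC·AC·AC
    A ↦ BB
    B ↦ AC
    C ↦ BBB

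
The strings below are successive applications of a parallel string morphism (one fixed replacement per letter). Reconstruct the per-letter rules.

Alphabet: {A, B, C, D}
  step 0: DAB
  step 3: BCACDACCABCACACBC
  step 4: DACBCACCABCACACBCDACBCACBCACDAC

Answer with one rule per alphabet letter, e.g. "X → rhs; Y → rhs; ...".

  step 3 ⇒ step 4: BCACDACCABCACACBC ⇒ D·AC·BC·AC·CA·BC·AC·AC·BC·D·AC·BC·AC·BC·AC·D·AC
    A ↦ BC
    B ↦ D
    C ↦ AC
    D ↦ CA

A->BC, B->D, C->AC, D->CA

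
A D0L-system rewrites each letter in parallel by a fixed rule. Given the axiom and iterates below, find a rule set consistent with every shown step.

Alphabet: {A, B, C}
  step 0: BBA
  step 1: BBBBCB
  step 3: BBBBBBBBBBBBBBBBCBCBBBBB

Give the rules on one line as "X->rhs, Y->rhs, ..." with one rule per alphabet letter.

A->CB, B->BB, C->AA

  step 0 ⇒ step 1: BBA ⇒ BB·BB·CB
    A ↦ CB
    B ↦ BB
    C ↦ AA  (constrained at step 1)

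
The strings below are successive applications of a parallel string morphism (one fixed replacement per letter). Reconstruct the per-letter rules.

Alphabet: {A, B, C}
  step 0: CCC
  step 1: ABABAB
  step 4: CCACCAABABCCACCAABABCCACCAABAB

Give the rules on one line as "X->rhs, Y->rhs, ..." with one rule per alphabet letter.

A->CC, B->A, C->AB

  step 0 ⇒ step 1: CCC ⇒ AB·AB·AB
    C ↦ AB
    A ↦ CC  (constrained at step 1)
    B ↦ A  (constrained at step 1)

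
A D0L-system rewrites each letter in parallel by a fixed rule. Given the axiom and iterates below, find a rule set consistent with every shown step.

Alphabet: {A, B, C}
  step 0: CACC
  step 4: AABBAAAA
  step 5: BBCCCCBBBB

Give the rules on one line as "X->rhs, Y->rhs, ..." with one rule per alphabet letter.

  step 4 ⇒ step 5: AABBAAAA ⇒ B·B·CC·CC·B·B·B·B
    A ↦ B
    B ↦ CC
    C ↦ A  (constrained at step 0)

A->B, B->CC, C->A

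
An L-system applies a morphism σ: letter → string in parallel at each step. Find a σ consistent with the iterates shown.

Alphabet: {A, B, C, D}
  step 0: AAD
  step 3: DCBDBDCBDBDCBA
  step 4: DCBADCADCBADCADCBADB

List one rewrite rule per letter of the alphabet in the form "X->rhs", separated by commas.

A->DB, B->A, C->B, D->DC

  step 3 ⇒ step 4: DCBDBDCBDBDCBA ⇒ DC·B·A·DC·A·DC·B·A·DC·A·DC·B·A·DB
    A ↦ DB
    B ↦ A
    C ↦ B
    D ↦ DC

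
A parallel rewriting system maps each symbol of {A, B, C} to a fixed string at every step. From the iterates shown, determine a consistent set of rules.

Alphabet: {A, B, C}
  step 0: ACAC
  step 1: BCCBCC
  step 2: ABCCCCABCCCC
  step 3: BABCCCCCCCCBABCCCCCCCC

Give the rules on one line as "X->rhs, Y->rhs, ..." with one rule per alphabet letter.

A->B, B->AB, C->CC

  step 2 ⇒ step 3: ABCCCCABCCCC ⇒ B·AB·CC·CC·CC·CC·B·AB·CC·CC·CC·CC
    A ↦ B
    B ↦ AB
    C ↦ CC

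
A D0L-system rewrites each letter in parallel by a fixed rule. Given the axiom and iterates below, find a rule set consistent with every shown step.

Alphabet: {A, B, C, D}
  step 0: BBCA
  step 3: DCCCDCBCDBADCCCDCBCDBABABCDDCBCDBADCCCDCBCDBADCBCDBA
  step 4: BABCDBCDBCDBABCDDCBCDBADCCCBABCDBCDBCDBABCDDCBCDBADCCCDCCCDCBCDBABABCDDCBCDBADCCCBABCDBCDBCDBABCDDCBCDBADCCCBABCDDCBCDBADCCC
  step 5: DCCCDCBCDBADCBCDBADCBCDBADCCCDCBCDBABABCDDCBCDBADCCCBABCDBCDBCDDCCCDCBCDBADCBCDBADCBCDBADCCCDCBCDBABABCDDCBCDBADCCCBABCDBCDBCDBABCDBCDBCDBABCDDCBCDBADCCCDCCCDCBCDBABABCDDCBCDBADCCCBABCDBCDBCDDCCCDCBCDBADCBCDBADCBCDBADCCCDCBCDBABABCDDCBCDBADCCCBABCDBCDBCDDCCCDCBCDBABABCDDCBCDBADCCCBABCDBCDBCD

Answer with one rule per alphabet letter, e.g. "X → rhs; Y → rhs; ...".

  step 4 ⇒ step 5: BABCDBCDBCDBABCDDCBCDBADCCCBABCDBCDBCDBABCDDCBCDBADCCCDCCCDCBCDBABABCDDCBCDBADCCCBABCDBCDBCDBABCDDCBCDBADCCCBABCDDCBCDBADCCC ⇒ DC·CC·DC·BCD·BA·DC·BCD·BA·DC·BCD·BA·DC·CC·DC·BCD·BA·BA·BCD·DC·BCD·BA·DC·CC·BA·BCD·BCD·BCD·DC·CC·DC·BCD·BA·DC·BCD·BA·DC·BCD·BA·DC·CC·DC·BCD·BA·BA·BCD·DC·BCD·BA·DC·CC·BA·BCD·BCD·BCD·BA·BCD·BCD·BCD·BA·BCD·DC·BCD·BA·DC·CC·DC·CC·DC·BCD·BA·BA·BCD·DC·BCD·BA·DC·CC·BA·BCD·BCD·BCD·DC·CC·DC·BCD·BA·DC·BCD·BA·DC·BCD·BA·DC·CC·DC·BCD·BA·BA·BCD·DC·BCD·BA·DC·CC·BA·BCD·BCD·BCD·DC·CC·DC·BCD·BA·BA·BCD·DC·BCD·BA·DC·CC·BA·BCD·BCD·BCD
    A ↦ CC
    B ↦ DC
    C ↦ BCD
    D ↦ BA

A->CC, B->DC, C->BCD, D->BA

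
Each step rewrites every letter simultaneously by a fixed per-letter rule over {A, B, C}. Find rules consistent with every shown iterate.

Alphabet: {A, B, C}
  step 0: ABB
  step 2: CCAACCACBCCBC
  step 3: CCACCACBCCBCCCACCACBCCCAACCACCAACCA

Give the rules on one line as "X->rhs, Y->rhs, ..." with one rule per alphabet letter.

A->CBC, B->A, C->CCA

  step 2 ⇒ step 3: CCAACCACBCCBC ⇒ CCA·CCA·CBC·CBC·CCA·CCA·CBC·CCA·A·CCA·CCA·A·CCA
    A ↦ CBC
    B ↦ A
    C ↦ CCA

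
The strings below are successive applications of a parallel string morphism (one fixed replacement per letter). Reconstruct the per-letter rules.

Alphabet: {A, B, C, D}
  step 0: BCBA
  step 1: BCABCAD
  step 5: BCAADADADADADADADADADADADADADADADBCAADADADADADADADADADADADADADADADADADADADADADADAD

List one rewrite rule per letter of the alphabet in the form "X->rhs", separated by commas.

A->AD, B->BC, C->A, D->AD

  step 0 ⇒ step 1: BCBA ⇒ BC·A·BC·AD
    A ↦ AD
    B ↦ BC
    C ↦ A
    D ↦ AD  (constrained at step 1)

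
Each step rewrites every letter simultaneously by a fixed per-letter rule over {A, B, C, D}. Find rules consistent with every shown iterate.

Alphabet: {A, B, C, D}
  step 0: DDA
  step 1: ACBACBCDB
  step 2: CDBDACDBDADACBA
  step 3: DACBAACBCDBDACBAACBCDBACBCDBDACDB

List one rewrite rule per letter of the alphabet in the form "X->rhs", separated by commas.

  step 2 ⇒ step 3: CDBDACDBDADACBA ⇒ D·ACB·A·ACB·CDB·D·ACB·A·ACB·CDB·ACB·CDB·D·A·CDB
    A ↦ CDB
    B ↦ A
    C ↦ D
    D ↦ ACB

A->CDB, B->A, C->D, D->ACB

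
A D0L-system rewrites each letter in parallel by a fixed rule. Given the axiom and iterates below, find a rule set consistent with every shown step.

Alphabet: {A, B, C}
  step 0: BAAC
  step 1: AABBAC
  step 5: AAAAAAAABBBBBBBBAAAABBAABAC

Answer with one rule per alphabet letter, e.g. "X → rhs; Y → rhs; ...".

A->B, B->AA, C->AC

  step 0 ⇒ step 1: BAAC ⇒ AA·B·B·AC
    A ↦ B
    B ↦ AA
    C ↦ AC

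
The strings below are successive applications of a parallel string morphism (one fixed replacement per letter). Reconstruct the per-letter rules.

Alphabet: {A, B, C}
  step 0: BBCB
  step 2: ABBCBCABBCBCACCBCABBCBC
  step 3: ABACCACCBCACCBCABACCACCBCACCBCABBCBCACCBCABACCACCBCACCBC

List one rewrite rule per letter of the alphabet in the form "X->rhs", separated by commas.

  step 2 ⇒ step 3: ABBCBCABBCBCACCBCABBCBC ⇒ AB·ACC·ACC·BC·ACC·BC·AB·ACC·ACC·BC·ACC·BC·AB·BC·BC·ACC·BC·AB·ACC·ACC·BC·ACC·BC
    A ↦ AB
    B ↦ ACC
    C ↦ BC

A->AB, B->ACC, C->BC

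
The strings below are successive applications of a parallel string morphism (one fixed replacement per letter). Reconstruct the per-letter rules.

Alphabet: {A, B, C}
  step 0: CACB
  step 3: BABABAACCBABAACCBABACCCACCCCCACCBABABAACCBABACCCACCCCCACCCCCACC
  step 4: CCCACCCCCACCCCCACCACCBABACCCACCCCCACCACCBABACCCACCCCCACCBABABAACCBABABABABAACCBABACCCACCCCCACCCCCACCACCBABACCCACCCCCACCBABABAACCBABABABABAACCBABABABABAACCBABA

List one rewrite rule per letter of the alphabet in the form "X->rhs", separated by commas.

A->ACC, B->CCC, C->BA

  step 3 ⇒ step 4: BABABAACCBABAACCBABACCCACCCCCACCBABABAACCBABACCCACCCCCACCCCCACC ⇒ CCC·ACC·CCC·ACC·CCC·ACC·ACC·BA·BA·CCC·ACC·CCC·ACC·ACC·BA·BA·CCC·ACC·CCC·ACC·BA·BA·BA·ACC·BA·BA·BA·BA·BA·ACC·BA·BA·CCC·ACC·CCC·ACC·CCC·ACC·ACC·BA·BA·CCC·ACC·CCC·ACC·BA·BA·BA·ACC·BA·BA·BA·BA·BA·ACC·BA·BA·BA·BA·BA·ACC·BA·BA
    A ↦ ACC
    B ↦ CCC
    C ↦ BA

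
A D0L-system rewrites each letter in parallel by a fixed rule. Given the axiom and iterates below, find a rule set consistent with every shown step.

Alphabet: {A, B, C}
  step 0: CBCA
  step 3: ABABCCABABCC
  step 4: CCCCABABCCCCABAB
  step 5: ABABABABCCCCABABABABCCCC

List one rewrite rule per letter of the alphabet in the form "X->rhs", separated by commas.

  step 4 ⇒ step 5: CCCCABABCCCCABAB ⇒ AB·AB·AB·AB·C·C·C·C·AB·AB·AB·AB·C·C·C·C
    A ↦ C
    B ↦ C
    C ↦ AB

A->C, B->C, C->AB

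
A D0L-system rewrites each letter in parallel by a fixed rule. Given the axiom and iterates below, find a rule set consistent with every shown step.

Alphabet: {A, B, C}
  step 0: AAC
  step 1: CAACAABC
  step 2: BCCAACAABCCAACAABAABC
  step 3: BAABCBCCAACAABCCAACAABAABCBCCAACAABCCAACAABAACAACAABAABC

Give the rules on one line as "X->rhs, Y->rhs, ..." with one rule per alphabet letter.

  step 2 ⇒ step 3: BCCAACAABCCAACAABAABC ⇒ BAA·BC·BC·CAA·CAA·BC·CAA·CAA·BAA·BC·BC·CAA·CAA·BC·CAA·CAA·BAA·CAA·CAA·BAA·BC
    A ↦ CAA
    B ↦ BAA
    C ↦ BC

A->CAA, B->BAA, C->BC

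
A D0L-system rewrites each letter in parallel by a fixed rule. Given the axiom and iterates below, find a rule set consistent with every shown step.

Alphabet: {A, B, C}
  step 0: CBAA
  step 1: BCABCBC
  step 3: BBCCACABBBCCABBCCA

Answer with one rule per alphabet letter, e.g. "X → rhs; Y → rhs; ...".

A->BC, B->CA, C->B

  step 0 ⇒ step 1: CBAA ⇒ B·CA·BC·BC
    A ↦ BC
    B ↦ CA
    C ↦ B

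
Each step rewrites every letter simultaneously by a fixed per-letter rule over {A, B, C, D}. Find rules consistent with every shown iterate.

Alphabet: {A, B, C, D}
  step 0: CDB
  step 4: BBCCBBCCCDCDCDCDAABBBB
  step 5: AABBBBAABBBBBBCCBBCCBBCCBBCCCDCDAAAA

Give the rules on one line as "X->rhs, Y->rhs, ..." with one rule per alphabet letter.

A->CD, B->A, C->BB, D->CC

  step 4 ⇒ step 5: BBCCBBCCCDCDCDCDAABBBB ⇒ A·A·BB·BB·A·A·BB·BB·BB·CC·BB·CC·BB·CC·BB·CC·CD·CD·A·A·A·A
    A ↦ CD
    B ↦ A
    C ↦ BB
    D ↦ CC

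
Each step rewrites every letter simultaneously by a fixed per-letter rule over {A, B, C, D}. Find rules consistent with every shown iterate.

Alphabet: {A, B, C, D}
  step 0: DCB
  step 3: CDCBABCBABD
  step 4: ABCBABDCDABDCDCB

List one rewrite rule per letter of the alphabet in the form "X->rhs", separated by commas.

A->C, B->D, C->AB, D->CB

  step 3 ⇒ step 4: CDCBABCBABD ⇒ AB·CB·AB·D·C·D·AB·D·C·D·CB
    A ↦ C
    B ↦ D
    C ↦ AB
    D ↦ CB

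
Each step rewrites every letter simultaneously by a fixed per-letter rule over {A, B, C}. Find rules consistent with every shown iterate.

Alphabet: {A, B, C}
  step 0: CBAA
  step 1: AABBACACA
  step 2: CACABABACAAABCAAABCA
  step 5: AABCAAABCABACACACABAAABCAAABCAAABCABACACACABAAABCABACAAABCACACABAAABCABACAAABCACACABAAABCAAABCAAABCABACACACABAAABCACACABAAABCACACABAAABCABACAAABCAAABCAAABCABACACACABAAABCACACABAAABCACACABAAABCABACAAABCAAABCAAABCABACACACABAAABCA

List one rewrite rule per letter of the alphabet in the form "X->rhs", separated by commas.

A->CA, B->BA, C->AAB

  step 1 ⇒ step 2: AABBACACA ⇒ CA·CA·BA·BA·CA·AAB·CA·AAB·CA
    A ↦ CA
    B ↦ BA
    C ↦ AAB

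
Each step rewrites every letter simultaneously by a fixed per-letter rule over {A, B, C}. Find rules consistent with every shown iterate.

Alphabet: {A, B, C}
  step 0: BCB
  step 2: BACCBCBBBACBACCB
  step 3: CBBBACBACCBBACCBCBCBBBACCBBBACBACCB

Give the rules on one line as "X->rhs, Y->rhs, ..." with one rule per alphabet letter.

A->B, B->CB, C->BAC

  step 2 ⇒ step 3: BACCBCBBBACBACCB ⇒ CB·B·BAC·BAC·CB·BAC·CB·CB·CB·B·BAC·CB·B·BAC·BAC·CB
    A ↦ B
    B ↦ CB
    C ↦ BAC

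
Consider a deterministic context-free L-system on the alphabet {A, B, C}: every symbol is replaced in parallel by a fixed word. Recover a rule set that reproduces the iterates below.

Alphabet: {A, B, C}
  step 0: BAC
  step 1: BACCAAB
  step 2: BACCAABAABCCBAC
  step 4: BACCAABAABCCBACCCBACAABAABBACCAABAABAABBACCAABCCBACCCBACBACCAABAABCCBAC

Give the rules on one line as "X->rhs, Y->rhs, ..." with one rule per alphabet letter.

  step 1 ⇒ step 2: BACCAAB ⇒ BAC·C·AAB·AAB·C·C·BAC
    A ↦ C
    B ↦ BAC
    C ↦ AAB

A->C, B->BAC, C->AAB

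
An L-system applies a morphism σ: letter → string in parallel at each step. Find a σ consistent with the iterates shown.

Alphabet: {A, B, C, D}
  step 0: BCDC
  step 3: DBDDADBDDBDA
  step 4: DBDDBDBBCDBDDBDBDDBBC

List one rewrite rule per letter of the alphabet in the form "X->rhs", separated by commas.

  step 3 ⇒ step 4: DBDDADBDDBDA ⇒ DB·D·DB·DB·BC·DB·D·DB·DB·D·DB·BC
    A ↦ BC
    B ↦ D
    D ↦ DB
    C ↦ A  (constrained at step 0)

A->BC, B->D, C->A, D->DB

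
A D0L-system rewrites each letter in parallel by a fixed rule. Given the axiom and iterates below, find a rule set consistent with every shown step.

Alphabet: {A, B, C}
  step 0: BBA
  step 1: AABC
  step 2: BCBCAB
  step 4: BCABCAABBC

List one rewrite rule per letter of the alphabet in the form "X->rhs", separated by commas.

A->BC, B->A, C->B

  step 1 ⇒ step 2: AABC ⇒ BC·BC·A·B
    A ↦ BC
    B ↦ A
    C ↦ B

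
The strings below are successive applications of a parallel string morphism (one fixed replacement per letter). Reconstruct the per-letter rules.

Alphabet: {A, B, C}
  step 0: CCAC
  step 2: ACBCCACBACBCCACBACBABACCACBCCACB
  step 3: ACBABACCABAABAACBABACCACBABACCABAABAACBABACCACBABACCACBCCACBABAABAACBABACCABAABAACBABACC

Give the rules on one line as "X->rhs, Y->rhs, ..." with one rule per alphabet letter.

  step 2 ⇒ step 3: ACBCCACBACBCCACBACBABACCACBCCACB ⇒ ACB·ABA·CC·ABA·ABA·ACB·ABA·CC·ACB·ABA·CC·ABA·ABA·ACB·ABA·CC·ACB·ABA·CC·ACB·CC·ACB·ABA·ABA·ACB·ABA·CC·ABA·ABA·ACB·ABA·CC
    A ↦ ACB
    B ↦ CC
    C ↦ ABA

A->ACB, B->CC, C->ABA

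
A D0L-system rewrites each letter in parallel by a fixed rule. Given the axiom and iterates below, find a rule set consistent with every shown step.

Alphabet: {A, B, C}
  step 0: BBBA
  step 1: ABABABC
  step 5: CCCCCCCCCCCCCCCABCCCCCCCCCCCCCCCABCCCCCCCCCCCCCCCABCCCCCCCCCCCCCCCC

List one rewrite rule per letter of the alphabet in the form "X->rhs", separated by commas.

A->C, B->AB, C->CC

  step 0 ⇒ step 1: BBBA ⇒ AB·AB·AB·C
    A ↦ C
    B ↦ AB
    C ↦ CC  (constrained at step 1)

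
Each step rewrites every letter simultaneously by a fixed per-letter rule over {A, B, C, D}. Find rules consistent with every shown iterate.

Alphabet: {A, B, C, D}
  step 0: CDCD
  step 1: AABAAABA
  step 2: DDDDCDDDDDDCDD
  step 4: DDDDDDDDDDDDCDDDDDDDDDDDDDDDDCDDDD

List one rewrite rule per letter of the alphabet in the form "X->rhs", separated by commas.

A->DD, B->C, C->AAB, D->A

  step 1 ⇒ step 2: AABAAABA ⇒ DD·DD·C·DD·DD·DD·C·DD
    A ↦ DD
    B ↦ C
  step 0 ⇒ step 1: CDCD ⇒ AAB·A·AAB·A
    C ↦ AAB
  step 0 ⇒ step 1: CDCD ⇒ AAB·A·AAB·A
    D ↦ A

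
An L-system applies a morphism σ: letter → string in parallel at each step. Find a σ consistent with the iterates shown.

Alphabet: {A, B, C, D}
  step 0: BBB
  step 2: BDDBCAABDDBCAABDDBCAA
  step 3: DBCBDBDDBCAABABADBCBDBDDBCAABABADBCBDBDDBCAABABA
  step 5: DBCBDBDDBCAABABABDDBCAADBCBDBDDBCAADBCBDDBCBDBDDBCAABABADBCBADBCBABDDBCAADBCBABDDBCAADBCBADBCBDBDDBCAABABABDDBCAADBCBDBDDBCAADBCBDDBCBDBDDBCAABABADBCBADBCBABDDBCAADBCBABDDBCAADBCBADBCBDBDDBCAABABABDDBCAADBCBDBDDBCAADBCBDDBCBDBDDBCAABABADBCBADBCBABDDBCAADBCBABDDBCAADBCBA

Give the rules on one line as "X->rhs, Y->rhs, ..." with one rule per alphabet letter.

  step 2 ⇒ step 3: BDDBCAABDDBCAABDDBCAA ⇒ DBC·BD·BD·DBC·AA·BA·BA·DBC·BD·BD·DBC·AA·BA·BA·DBC·BD·BD·DBC·AA·BA·BA
    A ↦ BA
    B ↦ DBC
    C ↦ AA
    D ↦ BD

A->BA, B->DBC, C->AA, D->BD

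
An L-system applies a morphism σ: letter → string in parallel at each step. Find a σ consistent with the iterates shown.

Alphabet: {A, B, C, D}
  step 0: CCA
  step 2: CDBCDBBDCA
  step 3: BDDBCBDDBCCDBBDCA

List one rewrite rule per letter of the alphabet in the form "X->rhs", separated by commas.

A->CA, B->C, C->BD, D->DB

  step 2 ⇒ step 3: CDBCDBBDCA ⇒ BD·DB·C·BD·DB·C·C·DB·BD·CA
    A ↦ CA
    B ↦ C
    C ↦ BD
    D ↦ DB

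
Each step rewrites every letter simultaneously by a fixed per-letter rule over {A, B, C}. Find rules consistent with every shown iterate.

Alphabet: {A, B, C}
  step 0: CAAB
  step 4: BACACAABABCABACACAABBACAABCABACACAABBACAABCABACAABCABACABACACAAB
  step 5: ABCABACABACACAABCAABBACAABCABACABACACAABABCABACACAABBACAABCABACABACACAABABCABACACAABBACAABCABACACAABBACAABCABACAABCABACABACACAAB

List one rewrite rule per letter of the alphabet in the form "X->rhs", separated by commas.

  step 4 ⇒ step 5: BACACAABABCABACACAABBACAABCABACACAABBACAABCABACAABCABACABACACAAB ⇒ AB·CA·BA·CA·BA·CA·CA·AB·CA·AB·BA·CA·AB·CA·BA·CA·BA·CA·CA·AB·AB·CA·BA·CA·CA·AB·BA·CA·AB·CA·BA·CA·BA·CA·CA·AB·AB·CA·BA·CA·CA·AB·BA·CA·AB·CA·BA·CA·CA·AB·BA·CA·AB·CA·BA·CA·AB·CA·BA·CA·BA·CA·CA·AB
    A ↦ CA
    B ↦ AB
    C ↦ BA

A->CA, B->AB, C->BA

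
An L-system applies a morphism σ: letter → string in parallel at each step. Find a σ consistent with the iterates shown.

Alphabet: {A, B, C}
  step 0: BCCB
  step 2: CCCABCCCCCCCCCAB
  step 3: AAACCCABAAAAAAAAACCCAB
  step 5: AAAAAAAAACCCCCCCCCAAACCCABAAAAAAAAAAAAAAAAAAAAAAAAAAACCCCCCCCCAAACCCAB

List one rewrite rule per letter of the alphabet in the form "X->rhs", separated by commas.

A->CCC, B->AB, C->A

  step 2 ⇒ step 3: CCCABCCCCCCCCCAB ⇒ A·A·A·CCC·AB·A·A·A·A·A·A·A·A·A·CCC·AB
    A ↦ CCC
    B ↦ AB
    C ↦ A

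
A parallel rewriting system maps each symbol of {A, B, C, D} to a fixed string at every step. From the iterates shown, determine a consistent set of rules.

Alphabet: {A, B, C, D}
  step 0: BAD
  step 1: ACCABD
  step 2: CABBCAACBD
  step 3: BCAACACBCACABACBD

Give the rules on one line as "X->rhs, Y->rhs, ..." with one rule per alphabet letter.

A->CA, B->AC, C->B, D->BD

  step 2 ⇒ step 3: CABBCAACBD ⇒ B·CA·AC·AC·B·CA·CA·B·AC·BD
    A ↦ CA
    B ↦ AC
    C ↦ B
    D ↦ BD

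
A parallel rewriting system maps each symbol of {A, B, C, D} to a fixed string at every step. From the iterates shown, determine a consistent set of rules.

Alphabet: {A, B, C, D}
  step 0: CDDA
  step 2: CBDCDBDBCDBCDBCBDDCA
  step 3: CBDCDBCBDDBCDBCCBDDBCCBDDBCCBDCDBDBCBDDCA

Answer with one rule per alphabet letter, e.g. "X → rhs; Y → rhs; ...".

  step 2 ⇒ step 3: CBDCDBDBCDBCDBCBDDCA ⇒ CBD·C·DB·CBD·DB·C·DB·C·CBD·DB·C·CBD·DB·C·CBD·C·DB·DB·CBD·DCA
    A ↦ DCA
    B ↦ C
    C ↦ CBD
    D ↦ DB

A->DCA, B->C, C->CBD, D->DB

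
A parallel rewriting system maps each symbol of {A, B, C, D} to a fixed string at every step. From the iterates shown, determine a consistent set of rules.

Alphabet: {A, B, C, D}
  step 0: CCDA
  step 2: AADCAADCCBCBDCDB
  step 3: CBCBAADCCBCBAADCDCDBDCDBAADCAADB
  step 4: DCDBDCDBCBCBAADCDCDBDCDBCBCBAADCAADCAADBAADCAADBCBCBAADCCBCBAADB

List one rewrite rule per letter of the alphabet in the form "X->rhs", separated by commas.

A->CB, B->DB, C->DC, D->AA

  step 3 ⇒ step 4: CBCBAADCCBCBAADCDCDBDCDBAADCAADB ⇒ DC·DB·DC·DB·CB·CB·AA·DC·DC·DB·DC·DB·CB·CB·AA·DC·AA·DC·AA·DB·AA·DC·AA·DB·CB·CB·AA·DC·CB·CB·AA·DB
    A ↦ CB
    B ↦ DB
    C ↦ DC
    D ↦ AA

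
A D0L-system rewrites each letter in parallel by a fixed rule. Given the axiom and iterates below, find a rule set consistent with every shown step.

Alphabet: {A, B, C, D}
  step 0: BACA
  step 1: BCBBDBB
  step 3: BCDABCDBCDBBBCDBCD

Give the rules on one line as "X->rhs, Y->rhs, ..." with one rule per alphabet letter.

A->BB, B->BC, C->D, D->A

  step 0 ⇒ step 1: BACA ⇒ BC·BB·D·BB
    A ↦ BB
    B ↦ BC
    C ↦ D
    D ↦ A  (constrained at step 1)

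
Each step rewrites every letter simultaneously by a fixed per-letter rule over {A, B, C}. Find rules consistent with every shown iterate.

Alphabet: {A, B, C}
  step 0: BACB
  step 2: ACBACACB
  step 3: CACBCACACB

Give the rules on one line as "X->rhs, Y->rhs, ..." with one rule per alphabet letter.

A->C, B->CB, C->A

  step 2 ⇒ step 3: ACBACACB ⇒ C·A·CB·C·A·C·A·CB
    A ↦ C
    B ↦ CB
    C ↦ A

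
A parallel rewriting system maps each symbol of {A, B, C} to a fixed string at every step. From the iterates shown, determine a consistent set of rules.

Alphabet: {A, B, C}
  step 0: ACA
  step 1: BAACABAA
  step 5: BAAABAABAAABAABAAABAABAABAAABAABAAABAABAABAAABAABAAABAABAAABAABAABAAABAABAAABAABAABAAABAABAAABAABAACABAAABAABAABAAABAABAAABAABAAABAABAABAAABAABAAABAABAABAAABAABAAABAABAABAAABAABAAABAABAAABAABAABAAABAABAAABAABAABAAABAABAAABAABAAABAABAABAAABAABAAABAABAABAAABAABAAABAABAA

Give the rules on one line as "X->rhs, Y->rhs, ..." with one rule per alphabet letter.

A->BAA, B->A, C->CA

  step 0 ⇒ step 1: ACA ⇒ BAA·CA·BAA
    A ↦ BAA
    C ↦ CA
    B ↦ A  (constrained at step 1)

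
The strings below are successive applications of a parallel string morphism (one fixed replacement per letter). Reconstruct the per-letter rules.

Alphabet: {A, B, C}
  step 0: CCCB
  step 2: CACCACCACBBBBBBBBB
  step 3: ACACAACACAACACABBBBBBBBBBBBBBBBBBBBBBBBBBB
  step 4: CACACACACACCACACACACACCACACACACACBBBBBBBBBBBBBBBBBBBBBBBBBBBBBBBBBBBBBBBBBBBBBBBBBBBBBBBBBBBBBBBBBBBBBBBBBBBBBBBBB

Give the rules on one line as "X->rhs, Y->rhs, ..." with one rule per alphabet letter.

  step 3 ⇒ step 4: ACACAACACAACACABBBBBBBBBBBBBBBBBBBBBBBBBBB ⇒ CAC·A·CAC·A·CAC·CAC·A·CAC·A·CAC·CAC·A·CAC·A·CAC·BBB·BBB·BBB·BBB·BBB·BBB·BBB·BBB·BBB·BBB·BBB·BBB·BBB·BBB·BBB·BBB·BBB·BBB·BBB·BBB·BBB·BBB·BBB·BBB·BBB·BBB·BBB
    A ↦ CAC
    B ↦ BBB
    C ↦ A

A->CAC, B->BBB, C->A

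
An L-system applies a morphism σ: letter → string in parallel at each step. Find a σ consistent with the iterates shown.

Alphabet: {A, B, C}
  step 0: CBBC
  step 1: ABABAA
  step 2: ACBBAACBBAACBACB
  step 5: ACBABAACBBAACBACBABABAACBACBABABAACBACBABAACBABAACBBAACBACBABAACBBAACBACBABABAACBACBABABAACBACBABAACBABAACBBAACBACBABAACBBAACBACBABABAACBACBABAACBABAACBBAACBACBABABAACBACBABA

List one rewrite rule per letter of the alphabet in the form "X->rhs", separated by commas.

A->ACB, B->BA, C->A

  step 1 ⇒ step 2: ABABAA ⇒ ACB·BA·ACB·BA·ACB·ACB
    A ↦ ACB
    B ↦ BA
  step 0 ⇒ step 1: CBBC ⇒ A·BA·BA·A
    C ↦ A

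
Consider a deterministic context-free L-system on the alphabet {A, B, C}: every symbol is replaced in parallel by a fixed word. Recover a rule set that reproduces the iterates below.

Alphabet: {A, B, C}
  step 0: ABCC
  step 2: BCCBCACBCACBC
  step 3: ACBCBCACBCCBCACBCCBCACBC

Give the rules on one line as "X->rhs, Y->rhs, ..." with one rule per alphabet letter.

A->C, B->AC, C->BC

  step 2 ⇒ step 3: BCCBCACBCACBC ⇒ AC·BC·BC·AC·BC·C·BC·AC·BC·C·BC·AC·BC
    A ↦ C
    B ↦ AC
    C ↦ BC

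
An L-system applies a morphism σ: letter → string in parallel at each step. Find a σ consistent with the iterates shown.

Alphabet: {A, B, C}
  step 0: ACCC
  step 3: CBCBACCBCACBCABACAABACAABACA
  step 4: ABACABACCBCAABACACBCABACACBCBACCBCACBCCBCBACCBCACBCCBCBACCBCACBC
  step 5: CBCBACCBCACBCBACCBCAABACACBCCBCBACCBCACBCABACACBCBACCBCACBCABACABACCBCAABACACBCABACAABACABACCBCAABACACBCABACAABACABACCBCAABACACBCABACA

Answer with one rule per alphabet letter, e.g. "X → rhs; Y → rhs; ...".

  step 4 ⇒ step 5: ABACABACCBCAABACACBCABACACBCBACCBCACBCCBCBACCBCACBCCBCBACCBCACBC ⇒ CBC·BAC·CBC·A·CBC·BAC·CBC·A·A·BAC·A·CBC·CBC·BAC·CBC·A·CBC·A·BAC·A·CBC·BAC·CBC·A·CBC·A·BAC·A·BAC·CBC·A·A·BAC·A·CBC·A·BAC·A·A·BAC·A·BAC·CBC·A·A·BAC·A·CBC·A·BAC·A·A·BAC·A·BAC·CBC·A·A·BAC·A·CBC·A·BAC·A
    A ↦ CBC
    B ↦ BAC
    C ↦ A

A->CBC, B->BAC, C->A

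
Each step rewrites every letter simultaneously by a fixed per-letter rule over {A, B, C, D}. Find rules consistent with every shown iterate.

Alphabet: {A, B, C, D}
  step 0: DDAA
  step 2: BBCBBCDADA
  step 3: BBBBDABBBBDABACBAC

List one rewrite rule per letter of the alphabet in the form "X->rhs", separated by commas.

  step 2 ⇒ step 3: BBCBBCDADA ⇒ BB·BB·DA·BB·BB·DA·BA·C·BA·C
    A ↦ C
    B ↦ BB
    C ↦ DA
    D ↦ BA

A->C, B->BB, C->DA, D->BA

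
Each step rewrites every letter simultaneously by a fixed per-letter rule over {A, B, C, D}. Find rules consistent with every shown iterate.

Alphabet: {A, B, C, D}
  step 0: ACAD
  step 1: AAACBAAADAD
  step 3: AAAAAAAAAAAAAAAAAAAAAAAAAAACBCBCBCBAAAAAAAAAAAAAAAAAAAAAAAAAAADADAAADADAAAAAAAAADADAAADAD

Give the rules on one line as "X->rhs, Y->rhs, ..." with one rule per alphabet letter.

  step 0 ⇒ step 1: ACAD ⇒ AAA·CB·AAA·DAD
    A ↦ AAA
    C ↦ CB
    D ↦ DAD
    B ↦ CB  (constrained at step 1)

A->AAA, B->CB, C->CB, D->DAD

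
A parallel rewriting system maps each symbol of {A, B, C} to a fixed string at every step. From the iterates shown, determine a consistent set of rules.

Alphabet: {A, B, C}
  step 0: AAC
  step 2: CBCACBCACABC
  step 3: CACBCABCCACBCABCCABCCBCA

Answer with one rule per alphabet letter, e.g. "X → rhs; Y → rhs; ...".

A->BC, B->CB, C->CA

  step 2 ⇒ step 3: CBCACBCACABC ⇒ CA·CB·CA·BC·CA·CB·CA·BC·CA·BC·CB·CA
    A ↦ BC
    B ↦ CB
    C ↦ CA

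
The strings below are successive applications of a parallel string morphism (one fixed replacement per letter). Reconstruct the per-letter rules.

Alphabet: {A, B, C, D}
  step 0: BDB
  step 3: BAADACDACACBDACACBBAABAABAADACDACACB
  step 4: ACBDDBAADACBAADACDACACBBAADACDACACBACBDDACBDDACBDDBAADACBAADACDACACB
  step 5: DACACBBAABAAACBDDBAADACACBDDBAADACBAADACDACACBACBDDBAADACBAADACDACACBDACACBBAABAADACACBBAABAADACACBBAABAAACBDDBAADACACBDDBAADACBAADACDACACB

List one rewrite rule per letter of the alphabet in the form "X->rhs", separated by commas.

A->D, B->ACB, C->AC, D->BAA

  step 4 ⇒ step 5: ACBDDBAADACBAADACDACACBBAADACDACACBACBDDACBDDACBDDBAADACBAADACDACACB ⇒ D·AC·ACB·BAA·BAA·ACB·D·D·BAA·D·AC·ACB·D·D·BAA·D·AC·BAA·D·AC·D·AC·ACB·ACB·D·D·BAA·D·AC·BAA·D·AC·D·AC·ACB·D·AC·ACB·BAA·BAA·D·AC·ACB·BAA·BAA·D·AC·ACB·BAA·BAA·ACB·D·D·BAA·D·AC·ACB·D·D·BAA·D·AC·BAA·D·AC·D·AC·ACB
    A ↦ D
    B ↦ ACB
    C ↦ AC
    D ↦ BAA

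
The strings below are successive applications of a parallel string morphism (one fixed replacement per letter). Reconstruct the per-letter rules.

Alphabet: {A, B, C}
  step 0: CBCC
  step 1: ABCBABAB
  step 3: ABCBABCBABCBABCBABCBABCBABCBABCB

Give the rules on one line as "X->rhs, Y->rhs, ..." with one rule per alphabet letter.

  step 0 ⇒ step 1: CBCC ⇒ AB·CB·AB·AB
    B ↦ CB
    C ↦ AB
    A ↦ AB  (constrained at step 1)

A->AB, B->CB, C->AB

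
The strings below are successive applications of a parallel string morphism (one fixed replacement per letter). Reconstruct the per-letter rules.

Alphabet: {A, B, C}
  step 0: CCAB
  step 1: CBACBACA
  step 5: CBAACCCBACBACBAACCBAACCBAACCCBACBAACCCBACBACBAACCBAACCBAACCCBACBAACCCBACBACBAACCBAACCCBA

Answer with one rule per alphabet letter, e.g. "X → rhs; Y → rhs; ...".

A->C, B->A, C->CBA

  step 0 ⇒ step 1: CCAB ⇒ CBA·CBA·C·A
    A ↦ C
    B ↦ A
    C ↦ CBA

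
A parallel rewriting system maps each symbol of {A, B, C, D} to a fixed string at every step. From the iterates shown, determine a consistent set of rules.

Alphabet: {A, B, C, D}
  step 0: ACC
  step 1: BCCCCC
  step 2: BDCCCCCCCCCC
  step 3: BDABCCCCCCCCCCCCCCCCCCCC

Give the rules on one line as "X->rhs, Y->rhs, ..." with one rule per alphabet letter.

  step 2 ⇒ step 3: BDCCCCCCCCCC ⇒ BD·AB·CC·CC·CC·CC·CC·CC·CC·CC·CC·CC
    B ↦ BD
    C ↦ CC
    D ↦ AB
  step 0 ⇒ step 1: ACC ⇒ BC·CC·CC
    A ↦ BC

A->BC, B->BD, C->CC, D->AB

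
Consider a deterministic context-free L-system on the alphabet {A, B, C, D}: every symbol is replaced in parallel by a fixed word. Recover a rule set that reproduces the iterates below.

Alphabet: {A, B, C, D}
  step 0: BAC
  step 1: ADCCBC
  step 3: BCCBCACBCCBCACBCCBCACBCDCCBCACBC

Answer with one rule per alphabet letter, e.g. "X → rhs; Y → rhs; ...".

A->DC, B->A, C->CBC, D->BC

  step 0 ⇒ step 1: BAC ⇒ A·DC·CBC
    A ↦ DC
    B ↦ A
    C ↦ CBC
    D ↦ BC  (constrained at step 1)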